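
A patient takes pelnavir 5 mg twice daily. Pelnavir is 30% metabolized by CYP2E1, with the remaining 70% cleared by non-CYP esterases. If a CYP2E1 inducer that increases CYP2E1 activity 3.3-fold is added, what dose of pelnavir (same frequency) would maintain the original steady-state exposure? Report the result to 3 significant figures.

8.45 mg

The CYP2E1 pathway (30% of clearance) is boosted to 3.3× activity: 0.3 × 3.3 = 0.99.
Non-CYP routes (70%) are unchanged.
CL_new/CL_old = 0.99 + 0.7 = 1.69.
Exposure is unchanged when dose changes in proportion to clearance. New dose = 5 mg × 1.69 = 8.45 mg.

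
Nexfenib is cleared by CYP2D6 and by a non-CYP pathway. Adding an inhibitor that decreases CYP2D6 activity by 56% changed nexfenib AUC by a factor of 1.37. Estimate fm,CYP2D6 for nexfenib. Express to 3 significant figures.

Let fm be the CYP2D6 fraction. New clearance relative to baseline = fm × 0.44 + (1 − fm).
AUC ratio = 1 / (new CL fraction), so new CL fraction = 1 / 1.37 = 0.7299.
fm × 0.44 + 1 − fm = 0.7299  ⇒  fm × (0.44 − 1) = −0.2701  ⇒  fm = 0.482.

0.482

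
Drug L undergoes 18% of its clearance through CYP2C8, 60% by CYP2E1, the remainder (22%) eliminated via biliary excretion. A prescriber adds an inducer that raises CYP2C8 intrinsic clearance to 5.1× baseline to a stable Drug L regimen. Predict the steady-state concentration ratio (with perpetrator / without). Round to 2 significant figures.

0.58

The CYP2C8 pathway (18% of clearance) is boosted to 5.1× activity: 0.18 × 5.1 = 0.918.
CYP2E1 (60%) and the residual 22% are unaffected.
New clearance relative to baseline: 0.918 + 0.6 + 0.22 = 1.738.
Steady-state concentration is inversely proportional to clearance, so the fold-change is 1 / 1.738 = 0.58.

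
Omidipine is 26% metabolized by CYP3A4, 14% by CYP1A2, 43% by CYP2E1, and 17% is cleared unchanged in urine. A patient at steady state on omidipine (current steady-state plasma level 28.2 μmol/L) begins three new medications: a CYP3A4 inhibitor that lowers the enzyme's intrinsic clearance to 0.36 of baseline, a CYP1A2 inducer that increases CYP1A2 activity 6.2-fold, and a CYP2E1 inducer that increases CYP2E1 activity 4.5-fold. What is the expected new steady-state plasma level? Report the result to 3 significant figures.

CYP3A4: 0.26 × 0.36 = 0.0936
CYP1A2: 0.14 × 6.2 = 0.868
CYP2E1: 0.43 × 4.5 = 1.935
Other: 0.17 (unchanged)
Relative clearance = 0.0936 + 0.868 + 1.935 + 0.17 = 3.0666.
Steady-state plasma level ∝ 1/CL: new value = 28.2 / 3.0666 = 9.20 μmol/L.

9.20 μmol/L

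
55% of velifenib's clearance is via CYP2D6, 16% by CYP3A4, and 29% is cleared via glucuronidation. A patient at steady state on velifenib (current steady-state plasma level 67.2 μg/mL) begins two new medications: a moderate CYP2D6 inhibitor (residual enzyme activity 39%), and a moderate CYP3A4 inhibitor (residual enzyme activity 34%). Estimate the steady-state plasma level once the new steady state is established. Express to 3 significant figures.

CYP2D6: 0.55 × 0.39 = 0.2145
CYP3A4: 0.16 × 0.34 = 0.0544
Other: 0.29 (unchanged)
CL_new/CL_old = 0.2145 + 0.0544 + 0.29 = 0.5589.
Dividing the baseline by the relative clearance: 67.2 / 0.5589 = 120 μg/mL.

120 μg/mL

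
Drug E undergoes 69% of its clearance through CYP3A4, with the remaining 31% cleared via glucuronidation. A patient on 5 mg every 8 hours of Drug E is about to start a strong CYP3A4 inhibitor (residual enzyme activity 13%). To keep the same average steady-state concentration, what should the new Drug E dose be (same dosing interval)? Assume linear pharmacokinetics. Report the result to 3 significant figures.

2.00 mg

CYP3A4: 0.69 × 0.13 = 0.0897
Other: 0.31 (unchanged)
New clearance relative to baseline: 0.0897 + 0.31 = 0.3997.
To maintain the same steady-state level, dose must scale with clearance: new dose = 5 × 0.3997 = 2.00 mg.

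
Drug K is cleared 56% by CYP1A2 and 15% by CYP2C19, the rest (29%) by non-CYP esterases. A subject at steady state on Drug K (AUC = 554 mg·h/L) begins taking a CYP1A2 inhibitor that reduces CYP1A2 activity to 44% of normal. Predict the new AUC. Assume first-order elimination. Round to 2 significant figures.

8.1 × 10² mg·h/L

The CYP1A2 pathway (56% of clearance) falls to 0.44× activity: 0.56 × 0.44 = 0.2464.
CYP2C19 (15%) and the residual 29% are unaffected.
Relative clearance = 0.2464 + 0.15 + 0.29 = 0.6864.
New AUC = baseline ÷ relative clearance = 554 / 0.6864 = 8.1 × 10² mg·h/L.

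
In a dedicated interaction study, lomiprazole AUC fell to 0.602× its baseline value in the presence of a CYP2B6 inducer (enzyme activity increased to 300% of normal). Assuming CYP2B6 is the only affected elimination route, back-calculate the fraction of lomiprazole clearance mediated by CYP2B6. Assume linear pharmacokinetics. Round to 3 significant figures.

CL'/CL = 1 / 0.602 = 1.661
3·fm + (1 − fm) = 1.661
fm = (1.661 − 1) / (3 − 1) = 0.331

0.331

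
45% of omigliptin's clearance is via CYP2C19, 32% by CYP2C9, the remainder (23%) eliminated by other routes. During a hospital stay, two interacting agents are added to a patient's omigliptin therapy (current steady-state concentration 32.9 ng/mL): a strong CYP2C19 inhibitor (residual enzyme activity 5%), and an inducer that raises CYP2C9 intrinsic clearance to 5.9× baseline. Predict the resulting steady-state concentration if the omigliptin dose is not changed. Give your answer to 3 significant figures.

CYP2C19: 0.45 × 0.05 = 0.0225
CYP2C9: 0.32 × 5.9 = 1.888
Other: 0.23 (unchanged)
CL_new/CL_old = 0.0225 + 1.888 + 0.23 = 2.1405.
New steady-state concentration = 32.9 / 2.1405 = 15.4 ng/mL (concentration scales inversely with clearance).

15.4 ng/mL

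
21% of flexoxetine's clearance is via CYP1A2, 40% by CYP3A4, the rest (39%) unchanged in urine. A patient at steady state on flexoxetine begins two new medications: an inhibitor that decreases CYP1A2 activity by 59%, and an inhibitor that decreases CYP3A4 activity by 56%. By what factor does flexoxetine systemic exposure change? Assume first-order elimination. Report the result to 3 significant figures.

The CYP1A2 pathway (21% of clearance) drops to 0.41× activity: 0.21 × 0.41 = 0.0861.
The CYP3A4 pathway (40% of clearance) is reduced to 0.44× activity: 0.4 × 0.44 = 0.176.
The remaining 39% of clearance is unaffected.
CL_new/CL_old = 0.0861 + 0.176 + 0.39 = 0.6521.
Because systemic exposure varies inversely with clearance, the combined effect is 1 / 0.6521 = 1.53.

1.53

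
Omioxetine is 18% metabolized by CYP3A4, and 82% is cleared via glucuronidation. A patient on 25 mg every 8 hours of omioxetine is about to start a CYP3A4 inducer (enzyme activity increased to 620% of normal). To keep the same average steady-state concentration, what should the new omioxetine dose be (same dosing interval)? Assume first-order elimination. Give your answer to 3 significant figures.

The CYP3A4 pathway (18% of clearance) is boosted to 6.2× activity: 0.18 × 6.2 = 1.116.
The remaining 82% of clearance is unaffected.
CL_new/CL_old = 1.116 + 0.82 = 1.936.
Css,avg = (dose rate)/CL, so holding Css fixed requires dose ∝ CL: 25 × 1.936 = 48.4 mg.

48.4 mg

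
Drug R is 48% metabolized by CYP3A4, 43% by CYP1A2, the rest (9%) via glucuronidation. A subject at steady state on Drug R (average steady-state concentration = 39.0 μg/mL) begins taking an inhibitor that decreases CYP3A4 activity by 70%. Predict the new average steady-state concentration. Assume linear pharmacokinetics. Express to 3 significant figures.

CYP3A4: 0.48 × 0.3 = 0.144
CYP1A2: 0.43 (unchanged)
Other: 0.09 (unchanged)
Relative clearance = 0.144 + 0.43 + 0.09 = 0.664.
New average steady-state concentration = baseline ÷ relative clearance = 39.0 / 0.664 = 58.7 μg/mL.

58.7 μg/mL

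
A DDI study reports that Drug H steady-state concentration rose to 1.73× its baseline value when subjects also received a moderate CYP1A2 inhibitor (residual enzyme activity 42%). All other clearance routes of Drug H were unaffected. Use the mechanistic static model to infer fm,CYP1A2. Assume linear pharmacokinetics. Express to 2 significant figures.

Write x for the fraction cleared via CYP1A2. The observed steady-state concentration change means clearance fell to 1/1.73 = 0.578 of baseline.
Setting x·0.42 + (1 − x) = 0.578 and solving: x = (0.578 − 1)/(0.42 − 1) = 0.73.

0.73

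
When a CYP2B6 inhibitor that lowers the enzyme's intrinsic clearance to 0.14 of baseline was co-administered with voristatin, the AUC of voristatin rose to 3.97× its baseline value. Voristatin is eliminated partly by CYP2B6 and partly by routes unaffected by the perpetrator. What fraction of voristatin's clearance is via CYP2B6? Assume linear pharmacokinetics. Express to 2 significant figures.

Let x = fm,CYP2B6. Because AUC ∝ 1/CL, relative clearance fell to 1/3.97 = 0.2519.
Only the CYP2B6 route changed, so 0.2519 = x·0.14 + (1 − x), giving x = 0.87.

0.87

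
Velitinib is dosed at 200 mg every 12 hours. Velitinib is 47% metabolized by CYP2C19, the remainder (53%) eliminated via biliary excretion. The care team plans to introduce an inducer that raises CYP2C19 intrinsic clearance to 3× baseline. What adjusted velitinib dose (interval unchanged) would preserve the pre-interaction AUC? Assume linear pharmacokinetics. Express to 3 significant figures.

388 mg

CYP2C19: 0.47 × 3 = 1.41
Other: 0.53 (unchanged)
CL_new/CL_old = 1.41 + 0.53 = 1.94.
Css,avg = (dose rate)/CL, so holding Css fixed requires dose ∝ CL: 200 × 1.94 = 388 mg.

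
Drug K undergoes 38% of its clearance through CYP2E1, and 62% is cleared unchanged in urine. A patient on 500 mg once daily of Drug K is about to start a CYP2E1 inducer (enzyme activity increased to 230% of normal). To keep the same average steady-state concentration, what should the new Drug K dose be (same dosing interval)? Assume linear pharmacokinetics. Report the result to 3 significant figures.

CYP2E1: 0.38 × 2.3 = 0.874
Other: 0.62 (unchanged)
New clearance relative to baseline: 0.874 + 0.62 = 1.494.
Css,avg = (dose rate)/CL, so holding Css fixed requires dose ∝ CL: 500 × 1.494 = 747 mg.

747 mg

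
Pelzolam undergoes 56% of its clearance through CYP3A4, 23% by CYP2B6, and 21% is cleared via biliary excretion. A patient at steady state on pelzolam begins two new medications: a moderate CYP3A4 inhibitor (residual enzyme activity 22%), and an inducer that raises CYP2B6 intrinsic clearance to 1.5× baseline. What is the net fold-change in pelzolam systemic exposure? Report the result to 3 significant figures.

1.47

The CYP3A4 pathway (56% of clearance) is reduced to 0.22× activity: 0.56 × 0.22 = 0.1232.
The CYP2B6 pathway (23% of clearance) rises to 1.5× activity: 0.23 × 1.5 = 0.345.
Non-CYP routes (21%) are unchanged.
Relative clearance = 0.1232 + 0.345 + 0.21 = 0.6782.
Systemic exposure ∝ 1/CL: fold-change = 1 / 0.6782 = 1.47.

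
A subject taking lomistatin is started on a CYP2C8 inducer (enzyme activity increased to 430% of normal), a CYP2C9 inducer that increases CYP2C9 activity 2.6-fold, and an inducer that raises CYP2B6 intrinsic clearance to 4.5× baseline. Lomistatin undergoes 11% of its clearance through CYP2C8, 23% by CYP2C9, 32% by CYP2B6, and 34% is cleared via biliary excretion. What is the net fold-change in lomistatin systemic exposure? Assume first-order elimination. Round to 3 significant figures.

CYP2C8: 0.11 × 4.3 = 0.473
CYP2C9: 0.23 × 2.6 = 0.598
CYP2B6: 0.32 × 4.5 = 1.44
Other: 0.34 (unchanged)
New clearance relative to baseline: 0.473 + 0.598 + 1.44 + 0.34 = 2.851.
Systemic exposure ∝ 1/CL: fold-change = 1 / 2.851 = 0.351.

0.351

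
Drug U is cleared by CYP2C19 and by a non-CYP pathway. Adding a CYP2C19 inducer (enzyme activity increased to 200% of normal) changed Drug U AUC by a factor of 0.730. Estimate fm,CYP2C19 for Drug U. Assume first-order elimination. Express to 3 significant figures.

Call the CYP2C19 fraction fm. After the interaction, CL_new/CL_old = fm × 2 + (1 − fm).
AUC ratio = 1 / (new CL fraction), so new CL fraction = 1 / 0.730 = 1.37.
fm × 2 + 1 − fm = 1.37  ⇒  fm × (2 − 1) = 0.3699  ⇒  fm = 0.370.

0.370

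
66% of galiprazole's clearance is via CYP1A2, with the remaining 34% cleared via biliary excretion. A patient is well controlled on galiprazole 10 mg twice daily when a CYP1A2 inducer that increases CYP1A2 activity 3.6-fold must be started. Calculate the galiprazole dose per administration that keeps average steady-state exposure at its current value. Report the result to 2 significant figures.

The CYP1A2 pathway (66% of clearance) rises to 3.6× activity: 0.66 × 3.6 = 2.376.
The remaining 34% of clearance is unaffected.
New clearance relative to baseline: 2.376 + 0.34 = 2.716.
To maintain the same steady-state level, dose must scale with clearance: new dose = 10 × 2.716 = 27 mg.

27 mg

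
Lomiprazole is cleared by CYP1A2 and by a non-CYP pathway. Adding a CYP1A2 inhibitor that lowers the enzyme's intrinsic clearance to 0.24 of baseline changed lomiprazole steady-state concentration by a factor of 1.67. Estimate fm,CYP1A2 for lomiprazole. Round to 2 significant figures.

Let fm be the CYP1A2 fraction. New clearance relative to baseline = fm × 0.24 + (1 − fm).
Steady-state concentration ratio = 1 / (new CL fraction), so new CL fraction = 1 / 1.67 = 0.5988.
fm × 0.24 + 1 − fm = 0.5988  ⇒  fm × (0.24 − 1) = −0.4012  ⇒  fm = 0.53.

0.53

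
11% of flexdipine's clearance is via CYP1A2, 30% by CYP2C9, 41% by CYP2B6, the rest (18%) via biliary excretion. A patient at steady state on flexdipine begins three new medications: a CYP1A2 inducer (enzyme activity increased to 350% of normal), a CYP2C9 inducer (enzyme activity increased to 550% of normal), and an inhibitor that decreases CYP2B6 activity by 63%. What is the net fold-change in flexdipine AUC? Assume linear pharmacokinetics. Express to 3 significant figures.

0.423

CYP1A2: 0.11 × 3.5 = 0.385
CYP2C9: 0.3 × 5.5 = 1.65
CYP2B6: 0.41 × 0.37 = 0.1517
Other: 0.18 (unchanged)
New clearance relative to baseline: 0.385 + 1.65 + 0.1517 + 0.18 = 2.3667.
Net AUC ratio = 1 / 2.3667 = 0.423.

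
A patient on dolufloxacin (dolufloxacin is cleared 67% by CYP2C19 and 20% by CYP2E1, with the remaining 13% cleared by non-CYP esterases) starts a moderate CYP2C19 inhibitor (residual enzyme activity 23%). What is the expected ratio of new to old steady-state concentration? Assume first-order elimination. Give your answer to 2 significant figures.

2.1

The CYP2C19 pathway (67% of clearance) is reduced to 0.23× activity: 0.67 × 0.23 = 0.1541.
CYP2E1 (20%) and the residual 13% are unaffected.
Relative clearance = 0.1541 + 0.2 + 0.13 = 0.4841.
Steady-state concentration is inversely proportional to clearance, so the fold-change is 1 / 0.4841 = 2.1.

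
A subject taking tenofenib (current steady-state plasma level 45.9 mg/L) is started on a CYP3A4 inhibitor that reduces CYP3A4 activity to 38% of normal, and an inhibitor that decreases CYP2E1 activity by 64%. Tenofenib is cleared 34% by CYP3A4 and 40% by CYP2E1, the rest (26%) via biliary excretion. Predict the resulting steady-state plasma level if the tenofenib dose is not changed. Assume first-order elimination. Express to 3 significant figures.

CYP3A4: 0.34 × 0.38 = 0.1292
CYP2E1: 0.4 × 0.36 = 0.144
Other: 0.26 (unchanged)
New clearance relative to baseline: 0.1292 + 0.144 + 0.26 = 0.5332.
Steady-state plasma level ∝ 1/CL: new value = 45.9 / 0.5332 = 86.1 mg/L.

86.1 mg/L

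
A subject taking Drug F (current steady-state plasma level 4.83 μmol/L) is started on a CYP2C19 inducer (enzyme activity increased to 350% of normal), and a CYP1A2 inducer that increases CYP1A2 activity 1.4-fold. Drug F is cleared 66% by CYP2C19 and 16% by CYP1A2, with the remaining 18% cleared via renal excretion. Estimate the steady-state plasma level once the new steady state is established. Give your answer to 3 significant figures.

1.78 μmol/L

The CYP2C19 pathway (66% of clearance) is boosted to 3.5× activity: 0.66 × 3.5 = 2.31.
The CYP1A2 pathway (16% of clearance) increases to 1.4× activity: 0.16 × 1.4 = 0.224.
Non-CYP routes (18%) are unchanged.
Relative clearance = 2.31 + 0.224 + 0.18 = 2.714.
Steady-state plasma level ∝ 1/CL: new value = 4.83 / 2.714 = 1.78 μmol/L.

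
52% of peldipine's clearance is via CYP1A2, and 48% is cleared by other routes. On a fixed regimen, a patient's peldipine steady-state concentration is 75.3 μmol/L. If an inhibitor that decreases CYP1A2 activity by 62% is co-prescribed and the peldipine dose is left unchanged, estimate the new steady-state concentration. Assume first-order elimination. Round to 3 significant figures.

The CYP1A2 pathway (52% of clearance) falls to 0.38× activity: 0.52 × 0.38 = 0.1976.
Non-CYP routes (48%) are unchanged.
New clearance relative to baseline: 0.1976 + 0.48 = 0.6776.
With dosing unchanged, steady-state concentration scales as 1/CL: 75.3 / 0.6776 = 111 μmol/L.

111 μmol/L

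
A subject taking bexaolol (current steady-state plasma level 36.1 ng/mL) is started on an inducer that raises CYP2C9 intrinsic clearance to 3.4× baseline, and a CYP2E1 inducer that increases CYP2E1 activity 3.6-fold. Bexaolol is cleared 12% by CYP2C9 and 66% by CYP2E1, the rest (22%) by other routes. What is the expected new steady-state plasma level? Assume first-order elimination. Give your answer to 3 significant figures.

CYP2C9: 0.12 × 3.4 = 0.408
CYP2E1: 0.66 × 3.6 = 2.376
Other: 0.22 (unchanged)
New clearance relative to baseline: 0.408 + 2.376 + 0.22 = 3.004.
Steady-state plasma level ∝ 1/CL: new value = 36.1 / 3.004 = 12.0 ng/mL.

12.0 ng/mL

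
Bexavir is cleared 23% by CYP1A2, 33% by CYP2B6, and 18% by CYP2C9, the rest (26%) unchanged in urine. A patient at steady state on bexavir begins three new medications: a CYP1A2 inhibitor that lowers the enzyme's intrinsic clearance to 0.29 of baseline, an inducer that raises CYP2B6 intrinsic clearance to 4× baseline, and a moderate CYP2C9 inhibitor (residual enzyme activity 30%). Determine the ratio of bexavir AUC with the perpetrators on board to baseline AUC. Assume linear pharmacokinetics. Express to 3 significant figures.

0.588

The CYP1A2 pathway (23% of clearance) drops to 0.29× activity: 0.23 × 0.29 = 0.0667.
The CYP2B6 pathway (33% of clearance) rises to 4× activity: 0.33 × 4 = 1.32.
The CYP2C9 pathway (18% of clearance) is reduced to 0.3× activity: 0.18 × 0.3 = 0.054.
The remaining 26% of clearance is unaffected.
Relative clearance = 0.0667 + 1.32 + 0.054 + 0.26 = 1.7007.
Net AUC ratio = 1 / 1.7007 = 0.588.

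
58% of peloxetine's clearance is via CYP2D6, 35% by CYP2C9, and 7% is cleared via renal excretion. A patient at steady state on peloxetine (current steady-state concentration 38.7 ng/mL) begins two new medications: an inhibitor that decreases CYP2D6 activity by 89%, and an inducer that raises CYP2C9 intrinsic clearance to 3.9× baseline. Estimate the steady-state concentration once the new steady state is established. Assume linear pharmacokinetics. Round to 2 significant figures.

The CYP2D6 pathway (58% of clearance) falls to 0.11× activity: 0.58 × 0.11 = 0.0638.
The CYP2C9 pathway (35% of clearance) is boosted to 3.9× activity: 0.35 × 3.9 = 1.365.
Non-CYP routes (7%) are unchanged.
New clearance relative to baseline: 0.0638 + 1.365 + 0.07 = 1.4988.
Steady-state concentration ∝ 1/CL: new value = 38.7 / 1.4988 = 26 ng/mL.

26 ng/mL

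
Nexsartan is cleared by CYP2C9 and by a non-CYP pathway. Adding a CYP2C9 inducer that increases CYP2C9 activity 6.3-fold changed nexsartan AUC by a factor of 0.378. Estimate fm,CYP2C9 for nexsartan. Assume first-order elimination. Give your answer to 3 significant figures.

0.310

Let x = fm,CYP2C9. Because AUC ∝ 1/CL, relative clearance rose to 1/0.378 = 2.646.
Setting x·6.3 + (1 − x) = 2.646 and solving: x = (2.646 − 1)/(6.3 − 1) = 0.310.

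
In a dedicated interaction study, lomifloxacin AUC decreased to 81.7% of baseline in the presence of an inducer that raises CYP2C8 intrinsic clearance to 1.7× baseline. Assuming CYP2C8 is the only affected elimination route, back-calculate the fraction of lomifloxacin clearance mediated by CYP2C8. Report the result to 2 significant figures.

0.32

Call the CYP2C8 fraction fm. After the interaction, CL_new/CL_old = fm × 1.7 + (1 − fm).
AUC ratio = 1 / (new CL fraction), so new CL fraction = 1 / 0.817 = 1.224.
fm × 1.7 + 1 − fm = 1.224  ⇒  fm × (1.7 − 1) = 0.224  ⇒  fm = 0.32.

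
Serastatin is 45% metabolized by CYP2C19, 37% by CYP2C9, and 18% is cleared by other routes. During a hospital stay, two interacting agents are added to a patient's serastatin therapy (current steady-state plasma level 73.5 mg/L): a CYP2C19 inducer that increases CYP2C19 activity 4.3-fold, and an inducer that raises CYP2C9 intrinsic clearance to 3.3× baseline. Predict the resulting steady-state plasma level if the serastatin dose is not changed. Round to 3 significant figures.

22.0 mg/L

The CYP2C19 pathway (45% of clearance) is boosted to 4.3× activity: 0.45 × 4.3 = 1.935.
The CYP2C9 pathway (37% of clearance) rises to 3.3× activity: 0.37 × 3.3 = 1.221.
Non-CYP routes (18%) are unchanged.
CL_new/CL_old = 1.935 + 1.221 + 0.18 = 3.336.
New steady-state plasma level = 73.5 / 3.336 = 22.0 mg/L (concentration scales inversely with clearance).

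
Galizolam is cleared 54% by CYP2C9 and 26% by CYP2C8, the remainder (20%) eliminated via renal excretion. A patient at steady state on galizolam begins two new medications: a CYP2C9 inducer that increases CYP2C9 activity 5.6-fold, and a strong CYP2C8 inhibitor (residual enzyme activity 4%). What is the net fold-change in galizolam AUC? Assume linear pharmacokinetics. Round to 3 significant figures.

The CYP2C9 pathway (54% of clearance) is boosted to 5.6× activity: 0.54 × 5.6 = 3.024.
The CYP2C8 pathway (26% of clearance) drops to 0.04× activity: 0.26 × 0.04 = 0.0104.
The remaining 20% of clearance is unaffected.
CL_new/CL_old = 3.024 + 0.0104 + 0.2 = 3.2344.
Because AUC varies inversely with clearance, the combined effect is 1 / 3.2344 = 0.309.

0.309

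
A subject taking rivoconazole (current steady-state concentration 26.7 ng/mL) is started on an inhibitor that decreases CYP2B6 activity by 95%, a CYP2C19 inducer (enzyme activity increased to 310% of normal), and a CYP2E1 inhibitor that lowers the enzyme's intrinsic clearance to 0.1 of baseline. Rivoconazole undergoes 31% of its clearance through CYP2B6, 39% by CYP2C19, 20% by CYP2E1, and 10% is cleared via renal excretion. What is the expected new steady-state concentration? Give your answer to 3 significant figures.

The CYP2B6 pathway (31% of clearance) drops to 0.05× activity: 0.31 × 0.05 = 0.0155.
The CYP2C19 pathway (39% of clearance) rises to 3.1× activity: 0.39 × 3.1 = 1.209.
The CYP2E1 pathway (20% of clearance) falls to 0.1× activity: 0.2 × 0.1 = 0.02.
Non-CYP routes (10%) are unchanged.
CL_new/CL_old = 0.0155 + 1.209 + 0.02 + 0.1 = 1.3445.
Dividing the baseline by the relative clearance: 26.7 / 1.3445 = 19.9 ng/mL.

19.9 ng/mL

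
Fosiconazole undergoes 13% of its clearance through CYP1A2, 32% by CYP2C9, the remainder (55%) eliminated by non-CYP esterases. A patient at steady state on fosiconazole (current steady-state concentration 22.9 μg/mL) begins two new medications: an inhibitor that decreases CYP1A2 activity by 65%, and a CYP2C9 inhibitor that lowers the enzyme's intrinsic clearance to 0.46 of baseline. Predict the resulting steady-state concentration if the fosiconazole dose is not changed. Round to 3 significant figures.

30.8 μg/mL

The CYP1A2 pathway (13% of clearance) falls to 0.35× activity: 0.13 × 0.35 = 0.0455.
The CYP2C9 pathway (32% of clearance) drops to 0.46× activity: 0.32 × 0.46 = 0.1472.
The remaining 55% of clearance is unaffected.
CL_new/CL_old = 0.0455 + 0.1472 + 0.55 = 0.7427.
New steady-state concentration = 22.9 / 0.7427 = 30.8 μg/mL (concentration scales inversely with clearance).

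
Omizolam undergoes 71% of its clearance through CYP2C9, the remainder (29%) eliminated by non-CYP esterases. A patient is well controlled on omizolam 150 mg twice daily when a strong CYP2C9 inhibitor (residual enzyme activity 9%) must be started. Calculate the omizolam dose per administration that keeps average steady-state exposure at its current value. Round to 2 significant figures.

53 mg

CYP2C9: 0.71 × 0.09 = 0.0639
Other: 0.29 (unchanged)
Relative clearance = 0.0639 + 0.29 = 0.3539.
Exposure is unchanged when dose changes in proportion to clearance. New dose = 150 mg × 0.3539 = 53 mg.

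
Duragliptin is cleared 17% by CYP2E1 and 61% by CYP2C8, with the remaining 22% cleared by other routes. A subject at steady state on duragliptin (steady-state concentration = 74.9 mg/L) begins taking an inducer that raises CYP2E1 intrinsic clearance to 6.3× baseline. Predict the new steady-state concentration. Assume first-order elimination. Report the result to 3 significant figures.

39.4 mg/L

The CYP2E1 pathway (17% of clearance) is boosted to 6.3× activity: 0.17 × 6.3 = 1.071.
CYP2C8 (61%) and the residual 22% are unaffected.
Relative clearance = 1.071 + 0.61 + 0.22 = 1.901.
Steady-state concentration ∝ 1/CL, so new value = 74.9 / 1.901 = 39.4 mg/L.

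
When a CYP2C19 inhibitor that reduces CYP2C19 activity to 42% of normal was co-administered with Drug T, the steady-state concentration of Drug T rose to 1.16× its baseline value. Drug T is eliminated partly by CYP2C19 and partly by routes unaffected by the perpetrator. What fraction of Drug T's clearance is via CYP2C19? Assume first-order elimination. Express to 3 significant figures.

0.238

Call the CYP2C19 fraction fm. After the interaction, CL_new/CL_old = fm × 0.42 + (1 − fm).
Steady-state concentration ratio = 1 / (new CL fraction), so new CL fraction = 1 / 1.16 = 0.8621.
fm × 0.42 + 1 − fm = 0.8621  ⇒  fm × (0.42 − 1) = −0.1379  ⇒  fm = 0.238.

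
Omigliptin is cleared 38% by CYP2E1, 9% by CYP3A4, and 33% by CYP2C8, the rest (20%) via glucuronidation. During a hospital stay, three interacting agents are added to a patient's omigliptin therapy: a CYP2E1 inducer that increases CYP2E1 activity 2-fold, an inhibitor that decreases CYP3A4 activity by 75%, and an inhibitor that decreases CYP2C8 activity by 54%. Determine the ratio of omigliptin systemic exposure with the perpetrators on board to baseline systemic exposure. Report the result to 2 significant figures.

CYP2E1: 0.38 × 2 = 0.76
CYP3A4: 0.09 × 0.25 = 0.0225
CYP2C8: 0.33 × 0.46 = 0.1518
Other: 0.2 (unchanged)
New clearance relative to baseline: 0.76 + 0.0225 + 0.1518 + 0.2 = 1.1343.
Net systemic exposure ratio = 1 / 1.1343 = 0.88.

0.88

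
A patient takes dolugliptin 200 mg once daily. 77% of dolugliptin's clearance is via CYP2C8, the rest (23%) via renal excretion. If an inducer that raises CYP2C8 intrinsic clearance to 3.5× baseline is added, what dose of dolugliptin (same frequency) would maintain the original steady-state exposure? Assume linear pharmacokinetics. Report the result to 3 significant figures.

585 mg

CYP2C8: 0.77 × 3.5 = 2.695
Other: 0.23 (unchanged)
Relative clearance = 2.695 + 0.23 = 2.925.
Css,avg = (dose rate)/CL, so holding Css fixed requires dose ∝ CL: 200 × 2.925 = 585 mg.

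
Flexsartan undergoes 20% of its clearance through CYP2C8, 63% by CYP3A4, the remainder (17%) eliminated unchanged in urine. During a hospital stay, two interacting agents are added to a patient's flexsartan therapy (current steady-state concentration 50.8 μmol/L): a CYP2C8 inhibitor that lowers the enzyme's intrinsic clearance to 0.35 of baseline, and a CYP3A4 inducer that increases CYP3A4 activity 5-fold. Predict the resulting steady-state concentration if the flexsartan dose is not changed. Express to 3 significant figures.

15.0 μmol/L

CYP2C8: 0.2 × 0.35 = 0.07
CYP3A4: 0.63 × 5 = 3.15
Other: 0.17 (unchanged)
New clearance relative to baseline: 0.07 + 3.15 + 0.17 = 3.39.
New steady-state concentration = 50.8 / 3.39 = 15.0 μmol/L (concentration scales inversely with clearance).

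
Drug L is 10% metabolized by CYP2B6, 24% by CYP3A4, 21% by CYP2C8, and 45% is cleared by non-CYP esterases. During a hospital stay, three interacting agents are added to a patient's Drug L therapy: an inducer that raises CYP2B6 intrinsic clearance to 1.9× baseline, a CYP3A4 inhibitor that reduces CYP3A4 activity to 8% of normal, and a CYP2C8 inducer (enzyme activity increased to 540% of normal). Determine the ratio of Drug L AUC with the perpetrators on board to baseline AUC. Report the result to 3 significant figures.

0.558

The CYP2B6 pathway (10% of clearance) rises to 1.9× activity: 0.1 × 1.9 = 0.19.
The CYP3A4 pathway (24% of clearance) drops to 0.08× activity: 0.24 × 0.08 = 0.0192.
The CYP2C8 pathway (21% of clearance) increases to 5.4× activity: 0.21 × 5.4 = 1.134.
Non-CYP routes (45%) are unchanged.
Relative clearance = 0.19 + 0.0192 + 1.134 + 0.45 = 1.7932.
Because AUC varies inversely with clearance, the combined effect is 1 / 1.7932 = 0.558.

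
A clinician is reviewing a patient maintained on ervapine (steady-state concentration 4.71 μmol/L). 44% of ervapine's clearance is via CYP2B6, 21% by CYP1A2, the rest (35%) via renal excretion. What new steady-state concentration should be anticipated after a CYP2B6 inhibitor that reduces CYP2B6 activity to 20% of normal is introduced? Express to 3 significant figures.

The CYP2B6 pathway (44% of clearance) is reduced to 0.2× activity: 0.44 × 0.2 = 0.088.
CYP1A2 (21%) and the residual 35% are unaffected.
New clearance relative to baseline: 0.088 + 0.21 + 0.35 = 0.648.
With dosing unchanged, steady-state concentration scales as 1/CL: 4.71 / 0.648 = 7.27 μmol/L.

7.27 μmol/L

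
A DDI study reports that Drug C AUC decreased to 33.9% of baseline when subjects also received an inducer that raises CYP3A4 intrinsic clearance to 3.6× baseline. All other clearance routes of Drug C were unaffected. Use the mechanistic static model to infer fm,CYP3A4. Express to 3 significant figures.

Let x = fm,CYP3A4. Because AUC ∝ 1/CL, relative clearance rose to 1/0.339 = 2.95.
Setting x·3.6 + (1 − x) = 2.95 and solving: x = (2.95 − 1)/(3.6 − 1) = 0.750.

0.750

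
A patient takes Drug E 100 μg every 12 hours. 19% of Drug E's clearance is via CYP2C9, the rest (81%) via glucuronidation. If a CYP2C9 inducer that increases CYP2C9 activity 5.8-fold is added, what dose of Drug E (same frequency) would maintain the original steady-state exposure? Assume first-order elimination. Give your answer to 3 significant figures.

191 μg

The CYP2C9 pathway (19% of clearance) is boosted to 5.8× activity: 0.19 × 5.8 = 1.102.
Non-CYP routes (81%) are unchanged.
New clearance relative to baseline: 1.102 + 0.81 = 1.912.
Css,avg = (dose rate)/CL, so holding Css fixed requires dose ∝ CL: 100 × 1.912 = 191 μg.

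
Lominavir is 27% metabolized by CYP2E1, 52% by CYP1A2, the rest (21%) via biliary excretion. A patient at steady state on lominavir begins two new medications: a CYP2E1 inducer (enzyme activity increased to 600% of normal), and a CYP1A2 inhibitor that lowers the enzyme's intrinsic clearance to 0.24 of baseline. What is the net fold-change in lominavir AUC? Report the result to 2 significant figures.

CYP2E1: 0.27 × 6 = 1.62
CYP1A2: 0.52 × 0.24 = 0.1248
Other: 0.21 (unchanged)
New clearance relative to baseline: 1.62 + 0.1248 + 0.21 = 1.9548.
AUC ∝ 1/CL: fold-change = 1 / 1.9548 = 0.51.

0.51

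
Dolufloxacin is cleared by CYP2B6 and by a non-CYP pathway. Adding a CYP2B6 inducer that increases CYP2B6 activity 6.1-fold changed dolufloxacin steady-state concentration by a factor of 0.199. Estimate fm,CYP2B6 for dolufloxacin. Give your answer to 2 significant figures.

CL'/CL = 1 / 0.199 = 5.025
6.1·fm + (1 − fm) = 5.025
fm = (5.025 − 1) / (6.1 − 1) = 0.79

0.79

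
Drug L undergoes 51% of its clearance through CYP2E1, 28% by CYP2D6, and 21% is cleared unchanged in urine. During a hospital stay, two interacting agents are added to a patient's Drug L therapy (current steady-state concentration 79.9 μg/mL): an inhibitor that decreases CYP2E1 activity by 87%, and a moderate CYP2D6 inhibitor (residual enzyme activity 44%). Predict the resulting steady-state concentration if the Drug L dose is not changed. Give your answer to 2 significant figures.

The CYP2E1 pathway (51% of clearance) drops to 0.13× activity: 0.51 × 0.13 = 0.0663.
The CYP2D6 pathway (28% of clearance) is reduced to 0.44× activity: 0.28 × 0.44 = 0.1232.
The remaining 21% of clearance is unaffected.
New clearance relative to baseline: 0.0663 + 0.1232 + 0.21 = 0.3995.
Steady-state concentration ∝ 1/CL: new value = 79.9 / 0.3995 = 2.0 × 10² μg/mL.

2.0 × 10² μg/mL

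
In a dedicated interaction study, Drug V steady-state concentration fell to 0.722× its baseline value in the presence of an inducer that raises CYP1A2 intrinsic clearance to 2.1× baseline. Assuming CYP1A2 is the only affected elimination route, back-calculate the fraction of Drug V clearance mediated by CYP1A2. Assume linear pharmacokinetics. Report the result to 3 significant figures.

0.350

CL'/CL = 1 / 0.722 = 1.385
2.1·fm + (1 − fm) = 1.385
fm = (1.385 − 1) / (2.1 − 1) = 0.350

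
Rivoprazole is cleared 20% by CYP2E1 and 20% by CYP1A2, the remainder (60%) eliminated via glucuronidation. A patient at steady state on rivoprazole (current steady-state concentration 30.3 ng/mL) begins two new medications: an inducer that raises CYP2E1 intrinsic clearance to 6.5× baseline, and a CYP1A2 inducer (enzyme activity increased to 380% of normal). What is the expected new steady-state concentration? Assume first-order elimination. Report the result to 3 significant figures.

The CYP2E1 pathway (20% of clearance) is boosted to 6.5× activity: 0.2 × 6.5 = 1.3.
The CYP1A2 pathway (20% of clearance) rises to 3.8× activity: 0.2 × 3.8 = 0.76.
The remaining 60% of clearance is unaffected.
CL_new/CL_old = 1.3 + 0.76 + 0.6 = 2.66.
Steady-state concentration ∝ 1/CL: new value = 30.3 / 2.66 = 11.4 ng/mL.

11.4 ng/mL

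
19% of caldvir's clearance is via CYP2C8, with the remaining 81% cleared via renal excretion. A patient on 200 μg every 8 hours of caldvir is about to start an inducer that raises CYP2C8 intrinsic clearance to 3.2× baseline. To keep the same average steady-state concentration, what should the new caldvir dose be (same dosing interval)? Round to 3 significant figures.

284 μg

The CYP2C8 pathway (19% of clearance) is boosted to 3.2× activity: 0.19 × 3.2 = 0.608.
Non-CYP routes (81%) are unchanged.
New clearance relative to baseline: 0.608 + 0.81 = 1.418.
To maintain the same steady-state level, dose must scale with clearance: new dose = 200 × 1.418 = 284 μg.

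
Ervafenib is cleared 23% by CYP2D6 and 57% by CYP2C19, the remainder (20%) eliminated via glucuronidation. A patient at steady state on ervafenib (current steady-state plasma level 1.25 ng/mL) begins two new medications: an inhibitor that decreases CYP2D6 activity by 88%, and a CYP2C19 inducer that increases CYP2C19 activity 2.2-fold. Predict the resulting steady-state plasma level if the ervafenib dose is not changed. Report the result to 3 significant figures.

0.844 ng/mL

The CYP2D6 pathway (23% of clearance) drops to 0.12× activity: 0.23 × 0.12 = 0.0276.
The CYP2C19 pathway (57% of clearance) is boosted to 2.2× activity: 0.57 × 2.2 = 1.254.
The remaining 20% of clearance is unaffected.
Relative clearance = 0.0276 + 1.254 + 0.2 = 1.4816.
Dividing the baseline by the relative clearance: 1.25 / 1.4816 = 0.844 ng/mL.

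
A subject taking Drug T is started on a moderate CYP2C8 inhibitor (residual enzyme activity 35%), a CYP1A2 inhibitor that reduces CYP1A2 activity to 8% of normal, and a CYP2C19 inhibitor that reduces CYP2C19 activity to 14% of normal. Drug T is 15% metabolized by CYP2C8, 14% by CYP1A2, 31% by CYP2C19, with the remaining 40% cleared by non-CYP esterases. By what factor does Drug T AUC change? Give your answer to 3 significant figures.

1.97

The CYP2C8 pathway (15% of clearance) drops to 0.35× activity: 0.15 × 0.35 = 0.0525.
The CYP1A2 pathway (14% of clearance) is reduced to 0.08× activity: 0.14 × 0.08 = 0.0112.
The CYP2C19 pathway (31% of clearance) is reduced to 0.14× activity: 0.31 × 0.14 = 0.0434.
Non-CYP routes (40%) are unchanged.
CL_new/CL_old = 0.0525 + 0.0112 + 0.0434 + 0.4 = 0.5071.
AUC ∝ 1/CL: fold-change = 1 / 0.5071 = 1.97.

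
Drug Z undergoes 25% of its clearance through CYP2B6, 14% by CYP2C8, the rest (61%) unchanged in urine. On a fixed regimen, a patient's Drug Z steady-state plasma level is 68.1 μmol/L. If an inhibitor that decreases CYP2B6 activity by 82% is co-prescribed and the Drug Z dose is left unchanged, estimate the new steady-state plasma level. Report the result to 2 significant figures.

CYP2B6: 0.25 × 0.18 = 0.045
CYP2C8: 0.14 (unchanged)
Other: 0.61 (unchanged)
Relative clearance = 0.045 + 0.14 + 0.61 = 0.795.
With dosing unchanged, steady-state plasma level scales as 1/CL: 68.1 / 0.795 = 86 μmol/L.

86 μmol/L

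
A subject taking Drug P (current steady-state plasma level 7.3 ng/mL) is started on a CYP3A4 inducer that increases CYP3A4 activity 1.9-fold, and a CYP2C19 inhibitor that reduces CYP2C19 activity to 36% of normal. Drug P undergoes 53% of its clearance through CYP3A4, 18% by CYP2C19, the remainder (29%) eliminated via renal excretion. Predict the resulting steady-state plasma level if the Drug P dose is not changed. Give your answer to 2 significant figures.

5.4 ng/mL

The CYP3A4 pathway (53% of clearance) is boosted to 1.9× activity: 0.53 × 1.9 = 1.007.
The CYP2C19 pathway (18% of clearance) drops to 0.36× activity: 0.18 × 0.36 = 0.0648.
The remaining 29% of clearance is unaffected.
New clearance relative to baseline: 1.007 + 0.0648 + 0.29 = 1.3618.
New steady-state plasma level = 7.3 / 1.3618 = 5.4 ng/mL (concentration scales inversely with clearance).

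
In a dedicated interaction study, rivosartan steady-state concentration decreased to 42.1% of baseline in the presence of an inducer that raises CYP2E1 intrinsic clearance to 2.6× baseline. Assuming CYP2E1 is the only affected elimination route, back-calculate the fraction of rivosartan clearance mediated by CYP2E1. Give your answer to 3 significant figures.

CL'/CL = 1 / 0.421 = 2.375
2.6·fm + (1 − fm) = 2.375
fm = (2.375 − 1) / (2.6 − 1) = 0.860

0.860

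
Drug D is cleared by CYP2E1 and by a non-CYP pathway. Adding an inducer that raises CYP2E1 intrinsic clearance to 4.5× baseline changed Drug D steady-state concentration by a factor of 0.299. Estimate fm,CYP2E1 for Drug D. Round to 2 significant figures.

Write x for the fraction cleared via CYP2E1. The observed steady-state concentration change means clearance rose to 1/0.299 = 3.344 of baseline.
Setting x·4.5 + (1 − x) = 3.344 and solving: x = (3.344 − 1)/(4.5 − 1) = 0.67.

0.67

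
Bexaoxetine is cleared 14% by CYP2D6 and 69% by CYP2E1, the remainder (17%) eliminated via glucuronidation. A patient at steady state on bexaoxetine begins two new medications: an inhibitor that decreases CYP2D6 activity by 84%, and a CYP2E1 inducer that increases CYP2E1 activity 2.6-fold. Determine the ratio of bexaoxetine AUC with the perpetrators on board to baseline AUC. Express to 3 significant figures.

0.503

The CYP2D6 pathway (14% of clearance) is reduced to 0.16× activity: 0.14 × 0.16 = 0.0224.
The CYP2E1 pathway (69% of clearance) is boosted to 2.6× activity: 0.69 × 2.6 = 1.794.
Non-CYP routes (17%) are unchanged.
Relative clearance = 0.0224 + 1.794 + 0.17 = 1.9864.
Net AUC ratio = 1 / 1.9864 = 0.503.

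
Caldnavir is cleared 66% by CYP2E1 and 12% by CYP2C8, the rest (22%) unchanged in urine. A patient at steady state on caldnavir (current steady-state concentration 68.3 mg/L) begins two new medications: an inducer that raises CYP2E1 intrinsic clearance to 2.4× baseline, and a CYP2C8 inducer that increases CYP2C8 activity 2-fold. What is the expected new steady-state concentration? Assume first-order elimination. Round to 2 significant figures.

33 mg/L

The CYP2E1 pathway (66% of clearance) is boosted to 2.4× activity: 0.66 × 2.4 = 1.584.
The CYP2C8 pathway (12% of clearance) rises to 2× activity: 0.12 × 2 = 0.24.
Non-CYP routes (22%) are unchanged.
Relative clearance = 1.584 + 0.24 + 0.22 = 2.044.
Dividing the baseline by the relative clearance: 68.3 / 2.044 = 33 mg/L.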